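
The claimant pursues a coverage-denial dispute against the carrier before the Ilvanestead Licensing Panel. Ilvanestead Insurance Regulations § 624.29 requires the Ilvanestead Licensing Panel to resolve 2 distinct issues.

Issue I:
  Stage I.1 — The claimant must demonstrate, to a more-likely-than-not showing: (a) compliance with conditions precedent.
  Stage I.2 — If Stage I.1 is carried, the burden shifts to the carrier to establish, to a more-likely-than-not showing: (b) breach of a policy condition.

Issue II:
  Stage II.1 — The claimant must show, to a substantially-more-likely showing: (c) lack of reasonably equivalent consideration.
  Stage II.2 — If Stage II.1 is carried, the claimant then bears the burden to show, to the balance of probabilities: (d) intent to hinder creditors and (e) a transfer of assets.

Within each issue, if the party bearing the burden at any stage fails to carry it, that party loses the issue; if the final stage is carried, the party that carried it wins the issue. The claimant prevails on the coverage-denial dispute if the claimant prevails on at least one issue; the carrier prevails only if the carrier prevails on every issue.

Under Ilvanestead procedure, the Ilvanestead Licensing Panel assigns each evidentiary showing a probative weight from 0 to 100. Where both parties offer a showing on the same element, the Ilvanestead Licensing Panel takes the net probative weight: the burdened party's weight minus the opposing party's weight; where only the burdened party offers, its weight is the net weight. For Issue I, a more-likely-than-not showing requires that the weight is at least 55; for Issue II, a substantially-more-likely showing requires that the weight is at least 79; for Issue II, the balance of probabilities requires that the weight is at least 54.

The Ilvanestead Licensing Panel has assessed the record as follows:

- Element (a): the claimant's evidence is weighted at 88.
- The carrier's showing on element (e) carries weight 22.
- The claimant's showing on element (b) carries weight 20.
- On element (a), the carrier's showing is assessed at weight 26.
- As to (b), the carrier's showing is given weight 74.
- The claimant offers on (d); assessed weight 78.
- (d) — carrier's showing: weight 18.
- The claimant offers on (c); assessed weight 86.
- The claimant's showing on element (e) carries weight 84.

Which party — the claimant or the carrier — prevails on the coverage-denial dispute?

— Issue I —
Stage I.1 (claimant, a more-likely-than-not showing, weight is at least 55): (a) net 88−26=62 ≥ 55 — meets.
  The claimant carries Stage I.1; the carrier now bears the burden.
Stage I.2 (carrier, a more-likely-than-not showing, weight is at least 55): (b) net 74−20=54 < 55 — fails.
  Stage I.2 not carried; the carrier fails its burden.
The analysis ends at Stage I.2; the claimant prevails on this issue.
— Issue II —
Stage II.1 (claimant, a substantially-more-likely showing, weight is at least 79): (c) 86 ≥ 79 — meets.
  Stage II.1 is satisfied; the claimant continues to bear the burden.
Stage II.2 (claimant, the balance of probabilities, weight is at least 54): (d) net 78−18=60 ≥ 54 — meets; (e) net 84−22=62 ≥ 54 — meets.
  The claimant carries the last stage.
With every stage satisfied, the claimant prevails on this issue.
Per-issue: Issue I → claimant; Issue II → claimant. The claimant must prevail on at least one issue; overall, the claimant prevails.

claimant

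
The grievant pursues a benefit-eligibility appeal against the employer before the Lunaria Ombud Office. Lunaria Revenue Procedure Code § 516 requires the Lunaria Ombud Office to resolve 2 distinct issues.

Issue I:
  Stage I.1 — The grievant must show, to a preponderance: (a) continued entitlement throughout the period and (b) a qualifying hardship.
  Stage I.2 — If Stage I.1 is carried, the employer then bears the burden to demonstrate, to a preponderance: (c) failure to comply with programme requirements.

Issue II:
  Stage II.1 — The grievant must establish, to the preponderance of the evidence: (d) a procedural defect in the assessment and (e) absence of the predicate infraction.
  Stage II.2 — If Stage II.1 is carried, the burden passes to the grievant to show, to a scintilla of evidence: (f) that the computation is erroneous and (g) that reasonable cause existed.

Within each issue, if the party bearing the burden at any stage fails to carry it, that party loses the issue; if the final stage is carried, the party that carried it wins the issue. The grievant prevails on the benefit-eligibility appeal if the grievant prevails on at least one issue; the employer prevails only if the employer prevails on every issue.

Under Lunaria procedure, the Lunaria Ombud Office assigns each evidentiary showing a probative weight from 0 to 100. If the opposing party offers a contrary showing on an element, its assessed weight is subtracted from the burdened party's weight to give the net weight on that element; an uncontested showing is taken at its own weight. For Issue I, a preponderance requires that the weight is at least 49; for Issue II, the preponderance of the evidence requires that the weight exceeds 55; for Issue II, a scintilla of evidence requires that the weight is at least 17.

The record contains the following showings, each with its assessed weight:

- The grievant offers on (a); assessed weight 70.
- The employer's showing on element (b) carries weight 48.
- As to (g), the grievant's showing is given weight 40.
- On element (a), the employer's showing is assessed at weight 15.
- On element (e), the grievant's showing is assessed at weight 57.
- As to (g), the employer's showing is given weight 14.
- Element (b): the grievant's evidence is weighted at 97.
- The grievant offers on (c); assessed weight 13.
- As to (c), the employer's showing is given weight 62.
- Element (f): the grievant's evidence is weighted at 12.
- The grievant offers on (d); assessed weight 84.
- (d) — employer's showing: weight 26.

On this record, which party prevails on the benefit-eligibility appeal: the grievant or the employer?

— Issue I —
At Stage I.1 the grievant must meet a preponderance (weight is at least 49): on (a) the weight is 70 less the opposing 15 gives net 55, ≥ 49, so (a) meets the standard; on (b) the weight is 97 less the opposing 48 gives net 49, ≥ 49, so (b) meets the standard.
  The grievant carries Stage I.1; the employer now bears the burden.
At Stage I.2 the employer must meet a preponderance (weight is at least 49): on (c) the weight is 62 less the opposing 13 gives net 49, ≥ 49, so (c) meets the standard.
  All elements met at the final stage.
Every stage carried; the employer prevails on this issue.
— Issue II —
At Stage II.1 the grievant must meet the preponderance of the evidence (weight exceeds 55): on (d) the weight is 84 less the opposing 26 gives net 58, which does exceed 55, so (d) meets the standard; on (e) the weight is 57, > 55, so (e) meets the standard.
  Stage II.1 is satisfied; the grievant continues to bear the burden.
At Stage II.2 the grievant must meet a scintilla of evidence (weight is at least 17): on (f) the weight is 12, < 17, so (f) does not meet the standard; on (g) the weight is 40 less the opposing 14 gives net 26, which does reach 17, so (g) meets the standard.
  The grievant does not carry Stage II.2.
The employer prevails on this issue.
Per-issue: Issue I → employer; Issue II → employer. The grievant must prevail on at least one issue; overall, the employer prevails.

employer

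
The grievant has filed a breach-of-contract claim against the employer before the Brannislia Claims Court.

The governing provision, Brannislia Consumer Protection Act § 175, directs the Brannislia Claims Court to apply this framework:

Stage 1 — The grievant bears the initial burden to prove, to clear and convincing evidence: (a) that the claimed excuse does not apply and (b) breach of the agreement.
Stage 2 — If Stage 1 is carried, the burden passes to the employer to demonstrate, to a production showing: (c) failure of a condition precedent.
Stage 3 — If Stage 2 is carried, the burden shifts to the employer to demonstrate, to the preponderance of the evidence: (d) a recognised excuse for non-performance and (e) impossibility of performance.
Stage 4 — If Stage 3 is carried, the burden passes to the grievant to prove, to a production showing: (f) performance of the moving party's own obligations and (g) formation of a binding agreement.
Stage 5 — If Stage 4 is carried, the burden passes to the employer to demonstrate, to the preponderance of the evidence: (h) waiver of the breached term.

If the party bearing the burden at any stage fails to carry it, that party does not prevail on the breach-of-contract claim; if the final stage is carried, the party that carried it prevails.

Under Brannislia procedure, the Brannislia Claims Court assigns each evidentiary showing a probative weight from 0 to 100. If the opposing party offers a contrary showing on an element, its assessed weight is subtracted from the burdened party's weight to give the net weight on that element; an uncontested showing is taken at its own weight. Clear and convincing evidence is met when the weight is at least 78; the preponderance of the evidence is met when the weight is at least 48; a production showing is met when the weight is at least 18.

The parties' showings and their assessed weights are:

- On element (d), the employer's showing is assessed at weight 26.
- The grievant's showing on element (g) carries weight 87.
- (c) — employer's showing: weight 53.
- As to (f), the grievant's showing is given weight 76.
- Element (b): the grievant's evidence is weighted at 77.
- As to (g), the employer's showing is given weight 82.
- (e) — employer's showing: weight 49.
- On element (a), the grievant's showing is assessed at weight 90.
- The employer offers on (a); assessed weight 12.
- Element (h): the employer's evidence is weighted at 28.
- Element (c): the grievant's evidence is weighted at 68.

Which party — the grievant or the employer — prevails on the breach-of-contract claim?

Stage 1 (grievant, clear and convincing evidence, weight is at least 78): (a) net 90−12=78 ≥ 78 — meets; (b) 77 < 78 — fails.
  Not every element is met, so the grievant fails to carry Stage 1.
The employer prevails.

employer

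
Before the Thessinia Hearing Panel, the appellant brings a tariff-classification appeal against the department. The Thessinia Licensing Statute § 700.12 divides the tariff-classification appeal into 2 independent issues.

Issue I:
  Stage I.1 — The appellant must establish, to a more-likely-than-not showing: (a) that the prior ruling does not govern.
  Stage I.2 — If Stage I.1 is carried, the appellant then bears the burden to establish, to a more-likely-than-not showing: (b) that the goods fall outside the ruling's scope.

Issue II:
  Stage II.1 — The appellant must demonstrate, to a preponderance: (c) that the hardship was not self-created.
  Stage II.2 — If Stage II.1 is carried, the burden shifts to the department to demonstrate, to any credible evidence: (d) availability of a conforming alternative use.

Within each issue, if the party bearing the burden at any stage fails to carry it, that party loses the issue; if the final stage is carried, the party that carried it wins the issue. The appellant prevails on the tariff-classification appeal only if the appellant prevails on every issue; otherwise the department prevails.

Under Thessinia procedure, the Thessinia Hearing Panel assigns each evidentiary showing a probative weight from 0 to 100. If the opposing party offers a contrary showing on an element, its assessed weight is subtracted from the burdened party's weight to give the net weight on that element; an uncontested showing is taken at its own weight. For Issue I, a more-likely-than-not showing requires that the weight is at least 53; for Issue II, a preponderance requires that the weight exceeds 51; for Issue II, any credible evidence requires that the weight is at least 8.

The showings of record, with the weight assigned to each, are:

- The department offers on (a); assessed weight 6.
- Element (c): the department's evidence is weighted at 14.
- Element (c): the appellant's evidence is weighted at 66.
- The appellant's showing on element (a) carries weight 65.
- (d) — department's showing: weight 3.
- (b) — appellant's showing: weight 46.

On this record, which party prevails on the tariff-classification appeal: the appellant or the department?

— Issue I —
Stage I.1 — burden on appellant; standard: a more-likely-than-not showing (weight is at least 53).
    (a): 65 − 6 = 59 ≥ 53 [met]
  Stage I.1 is satisfied; the appellant continues to bear the burden.
Stage I.2 — burden on appellant; standard: a more-likely-than-not showing (weight is at least 53).
    (b): 46 < 53 [not met]
  Not every element is met, so the appellant fails to carry Stage I.2.
So the department prevails on this issue.
— Issue II —
At Stage II.1 the appellant must meet a preponderance (weight exceeds 51): on (c) the weight is 66 less the opposing 14 gives net 52, which does exceed 51, so (c) meets the standard.
  Stage II.1 carried; the burden shifts to the department.
At Stage II.2 the department must meet any credible evidence (weight is at least 8): on (d) the weight is 3, which does not reach 8, so (d) does not meet the standard.
  The department does not carry Stage II.2.
The appellant prevails on this issue.
Per-issue: Issue I → department; Issue II → appellant. The appellant must prevail on every issue; overall, the department prevails.

department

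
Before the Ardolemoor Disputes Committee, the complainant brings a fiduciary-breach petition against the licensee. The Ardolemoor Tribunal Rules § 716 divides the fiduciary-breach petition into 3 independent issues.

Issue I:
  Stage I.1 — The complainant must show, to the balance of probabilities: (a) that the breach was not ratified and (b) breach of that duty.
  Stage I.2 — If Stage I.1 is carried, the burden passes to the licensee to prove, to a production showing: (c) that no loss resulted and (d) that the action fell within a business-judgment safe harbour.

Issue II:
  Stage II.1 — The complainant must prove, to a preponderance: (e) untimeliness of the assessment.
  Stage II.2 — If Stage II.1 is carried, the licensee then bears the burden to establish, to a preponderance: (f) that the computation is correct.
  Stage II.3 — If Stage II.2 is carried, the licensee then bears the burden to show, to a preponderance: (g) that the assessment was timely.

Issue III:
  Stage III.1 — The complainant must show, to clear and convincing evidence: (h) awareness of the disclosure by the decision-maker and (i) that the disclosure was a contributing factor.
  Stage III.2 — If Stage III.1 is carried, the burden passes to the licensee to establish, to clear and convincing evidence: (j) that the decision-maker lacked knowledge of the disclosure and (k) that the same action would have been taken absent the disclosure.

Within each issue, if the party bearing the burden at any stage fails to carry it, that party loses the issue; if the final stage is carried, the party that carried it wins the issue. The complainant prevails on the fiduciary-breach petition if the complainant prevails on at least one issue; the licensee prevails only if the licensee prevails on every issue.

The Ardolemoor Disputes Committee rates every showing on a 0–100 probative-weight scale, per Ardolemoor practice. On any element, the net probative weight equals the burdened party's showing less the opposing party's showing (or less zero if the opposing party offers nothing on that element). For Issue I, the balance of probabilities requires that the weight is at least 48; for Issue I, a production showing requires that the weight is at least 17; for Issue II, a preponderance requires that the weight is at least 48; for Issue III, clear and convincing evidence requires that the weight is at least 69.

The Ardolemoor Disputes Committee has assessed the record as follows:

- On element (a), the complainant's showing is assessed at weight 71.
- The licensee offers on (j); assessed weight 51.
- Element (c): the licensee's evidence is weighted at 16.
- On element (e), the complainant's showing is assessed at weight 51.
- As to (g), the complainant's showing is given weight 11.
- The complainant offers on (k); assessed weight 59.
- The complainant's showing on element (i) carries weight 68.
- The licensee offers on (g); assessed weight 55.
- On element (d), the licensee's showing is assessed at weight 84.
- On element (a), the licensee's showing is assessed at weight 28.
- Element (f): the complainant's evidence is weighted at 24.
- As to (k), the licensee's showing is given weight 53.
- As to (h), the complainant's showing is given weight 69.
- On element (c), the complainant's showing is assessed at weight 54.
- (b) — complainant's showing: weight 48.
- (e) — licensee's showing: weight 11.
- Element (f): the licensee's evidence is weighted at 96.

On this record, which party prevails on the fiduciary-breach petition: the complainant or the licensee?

— Issue I —
Stage I.1 (complainant, the balance of probabilities, weight is at least 48): (a) net 71−28=43 < 48 — fails; (b) 48 ≥ 48 — meets.
  Stage I.1 not carried; the complainant fails its burden.
The licensee prevails on this issue.
— Issue II —
Stage II.1 (complainant, a preponderance, weight is at least 48): (e) net 51−11=40 < 48 — fails.
  Stage II.1 not carried; the complainant fails its burden.
So the licensee prevails on this issue.
— Issue III —
Stage III.1 (complainant, clear and convincing evidence, weight is at least 69): (h) 69 ≥ 69 — meets; (i) 68 < 69 — fails.
  Stage III.1 not carried; the complainant fails its burden.
So the licensee prevails on this issue.
Per-issue: Issue I → licensee; Issue II → licensee; Issue III → licensee. The complainant must prevail on at least one issue; overall, the licensee prevails.

licensee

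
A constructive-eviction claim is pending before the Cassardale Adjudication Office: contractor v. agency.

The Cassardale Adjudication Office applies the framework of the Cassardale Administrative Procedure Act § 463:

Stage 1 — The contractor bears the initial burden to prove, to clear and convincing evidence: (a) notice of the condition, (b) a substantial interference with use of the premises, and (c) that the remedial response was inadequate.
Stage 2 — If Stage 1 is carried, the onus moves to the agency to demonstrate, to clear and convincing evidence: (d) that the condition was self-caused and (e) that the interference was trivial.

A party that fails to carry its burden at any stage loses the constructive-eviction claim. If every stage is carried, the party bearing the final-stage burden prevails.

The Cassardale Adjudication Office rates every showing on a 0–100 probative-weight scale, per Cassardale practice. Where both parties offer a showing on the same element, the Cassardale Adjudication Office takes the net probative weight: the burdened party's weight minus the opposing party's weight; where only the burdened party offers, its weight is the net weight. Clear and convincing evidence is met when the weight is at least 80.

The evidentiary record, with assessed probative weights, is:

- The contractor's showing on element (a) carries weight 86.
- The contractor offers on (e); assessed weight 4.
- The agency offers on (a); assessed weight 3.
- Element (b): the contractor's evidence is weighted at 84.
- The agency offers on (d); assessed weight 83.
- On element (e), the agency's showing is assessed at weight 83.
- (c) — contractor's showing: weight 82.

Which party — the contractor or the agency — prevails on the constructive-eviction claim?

contractor

Stage 1 (contractor, clear and convincing evidence, weight is at least 80): (a) net 86−3=83 ≥ 80 — meets; (b) 84 ≥ 80 — meets; (c) 82 ≥ 80 — meets.
  All elements met. The burden passes to the agency.
Stage 2 (agency, clear and convincing evidence, weight is at least 80): (d) 83 ≥ 80 — meets; (e) net 83−4=79 < 80 — fails.
  Not every element is met, so the agency fails to carry Stage 2.
The contractor prevails.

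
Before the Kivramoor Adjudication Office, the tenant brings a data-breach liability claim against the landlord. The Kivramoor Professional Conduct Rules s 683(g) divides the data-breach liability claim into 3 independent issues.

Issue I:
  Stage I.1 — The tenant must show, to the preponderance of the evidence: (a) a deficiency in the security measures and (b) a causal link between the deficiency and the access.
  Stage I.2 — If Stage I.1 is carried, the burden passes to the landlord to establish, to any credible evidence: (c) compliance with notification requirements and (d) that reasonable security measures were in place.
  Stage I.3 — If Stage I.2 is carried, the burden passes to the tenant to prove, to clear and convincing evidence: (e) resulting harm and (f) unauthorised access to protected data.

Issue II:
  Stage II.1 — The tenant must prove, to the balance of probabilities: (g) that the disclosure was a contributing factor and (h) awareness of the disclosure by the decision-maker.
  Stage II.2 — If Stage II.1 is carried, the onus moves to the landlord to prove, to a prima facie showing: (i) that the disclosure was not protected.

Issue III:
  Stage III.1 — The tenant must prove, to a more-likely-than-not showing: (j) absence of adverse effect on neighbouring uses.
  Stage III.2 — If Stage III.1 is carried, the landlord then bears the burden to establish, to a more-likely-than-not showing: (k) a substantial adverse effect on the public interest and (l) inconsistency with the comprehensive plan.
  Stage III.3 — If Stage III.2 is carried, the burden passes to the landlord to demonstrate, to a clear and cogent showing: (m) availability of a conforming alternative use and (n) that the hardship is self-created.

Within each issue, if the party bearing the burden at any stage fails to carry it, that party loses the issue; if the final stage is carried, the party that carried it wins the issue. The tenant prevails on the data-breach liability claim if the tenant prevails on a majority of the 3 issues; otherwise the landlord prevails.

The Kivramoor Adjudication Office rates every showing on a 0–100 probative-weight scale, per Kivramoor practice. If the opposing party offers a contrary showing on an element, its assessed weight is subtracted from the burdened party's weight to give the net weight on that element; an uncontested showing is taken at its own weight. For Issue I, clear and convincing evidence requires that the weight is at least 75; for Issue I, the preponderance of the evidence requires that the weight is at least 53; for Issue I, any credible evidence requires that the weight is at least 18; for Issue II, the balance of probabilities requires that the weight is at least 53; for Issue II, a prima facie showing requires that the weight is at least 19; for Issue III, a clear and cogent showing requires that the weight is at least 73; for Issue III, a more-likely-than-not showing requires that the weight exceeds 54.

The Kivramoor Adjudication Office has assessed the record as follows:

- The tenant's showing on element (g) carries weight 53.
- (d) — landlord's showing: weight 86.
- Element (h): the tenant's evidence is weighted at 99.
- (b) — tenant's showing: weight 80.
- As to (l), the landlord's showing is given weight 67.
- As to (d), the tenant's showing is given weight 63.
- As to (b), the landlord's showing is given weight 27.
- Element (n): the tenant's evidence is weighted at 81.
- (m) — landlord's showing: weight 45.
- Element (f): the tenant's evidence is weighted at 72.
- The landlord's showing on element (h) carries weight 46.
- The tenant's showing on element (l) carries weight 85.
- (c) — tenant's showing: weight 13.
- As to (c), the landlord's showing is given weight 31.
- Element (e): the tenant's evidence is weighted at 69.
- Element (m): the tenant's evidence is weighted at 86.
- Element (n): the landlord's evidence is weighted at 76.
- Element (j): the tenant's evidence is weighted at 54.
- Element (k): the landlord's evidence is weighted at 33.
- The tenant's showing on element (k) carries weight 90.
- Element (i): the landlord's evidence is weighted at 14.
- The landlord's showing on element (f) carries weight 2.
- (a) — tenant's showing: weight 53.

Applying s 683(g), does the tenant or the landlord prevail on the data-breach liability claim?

— Issue I —
Stage I.1 (tenant, the preponderance of the evidence, weight is at least 53): (a) 53 ≥ 53 — meets; (b) net 80−27=53 ≥ 53 — meets.
  Stage I.1 is satisfied; the onus moves to the landlord.
Stage I.2 (landlord, any credible evidence, weight is at least 18): (c) net 31−13=18 ≥ 18 — meets; (d) net 86−63=23 ≥ 18 — meets.
  Stage I.2 is satisfied; the onus moves to the tenant.
Stage I.3 (tenant, clear and convincing evidence, weight is at least 75): (e) 69 < 75 — fails; (f) net 72−2=70 < 75 — fails.
  The tenant does not carry Stage I.3.
The analysis ends at Stage I.3; the landlord prevails on this issue.
— Issue II —
Stage II.1 — burden on tenant; standard: the balance of probabilities (weight is at least 53).
    (g): 53 ≥ 53 [met]
    (h): 99 − 46 = 53 ≥ 53 [met]
  The tenant carries Stage II.1; the landlord now bears the burden.
Stage II.2 — burden on landlord; standard: a prima facie showing (weight is at least 19).
    (i): 14 < 19 [not met]
  Not every element is met, so the landlord fails to carry Stage II.2.
The tenant prevails on this issue.
— Issue III —
Stage III.1 (tenant, a more-likely-than-not showing, weight exceeds 54): (j) 54 ≤ 54 — fails.
  The tenant does not carry Stage III.1.
So the landlord prevails on this issue.
Per-issue: Issue I → landlord; Issue II → tenant; Issue III → landlord. The tenant must prevail on a majority of issues; overall, the landlord prevails.

landlord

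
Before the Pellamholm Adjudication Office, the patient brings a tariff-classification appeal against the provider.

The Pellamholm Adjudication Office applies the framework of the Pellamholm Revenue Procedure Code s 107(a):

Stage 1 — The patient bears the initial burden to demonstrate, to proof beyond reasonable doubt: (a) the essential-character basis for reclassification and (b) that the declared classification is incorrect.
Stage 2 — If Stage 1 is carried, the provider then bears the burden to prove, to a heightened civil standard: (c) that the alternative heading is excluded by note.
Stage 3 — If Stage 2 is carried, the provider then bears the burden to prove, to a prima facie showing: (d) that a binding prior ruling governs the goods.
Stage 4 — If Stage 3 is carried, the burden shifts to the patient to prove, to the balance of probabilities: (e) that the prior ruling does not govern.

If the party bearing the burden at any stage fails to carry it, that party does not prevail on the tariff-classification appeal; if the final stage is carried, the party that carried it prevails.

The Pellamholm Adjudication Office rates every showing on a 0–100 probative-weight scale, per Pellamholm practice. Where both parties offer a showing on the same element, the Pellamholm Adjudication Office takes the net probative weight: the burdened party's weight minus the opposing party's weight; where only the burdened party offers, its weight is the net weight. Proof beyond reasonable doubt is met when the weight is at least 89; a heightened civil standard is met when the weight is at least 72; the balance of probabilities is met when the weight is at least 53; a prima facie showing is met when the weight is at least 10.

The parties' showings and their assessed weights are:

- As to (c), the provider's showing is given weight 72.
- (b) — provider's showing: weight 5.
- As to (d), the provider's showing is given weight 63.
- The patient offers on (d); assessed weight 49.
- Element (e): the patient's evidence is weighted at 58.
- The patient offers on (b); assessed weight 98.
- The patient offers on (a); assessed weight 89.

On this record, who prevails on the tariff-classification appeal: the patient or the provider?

patient

At Stage 1 the patient must meet proof beyond reasonable doubt (weight is at least 89): on (a) the weight is 89, which does reach 89, so (a) meets the standard; on (b) the weight is 98 less the opposing 5 gives net 93, which does reach 89, so (b) meets the standard.
  All elements met. The burden passes to the provider.
At Stage 2 the provider must meet a heightened civil standard (weight is at least 72): on (c) the weight is 72, which does reach 72, so (c) meets the standard.
  Stage 2 is satisfied; the provider continues to bear the burden.
At Stage 3 the provider must meet a prima facie showing (weight is at least 10): on (d) the weight is 63 less the opposing 49 gives net 14, which does reach 10, so (d) meets the standard.
  Stage 3 carried; the burden shifts to the patient.
At Stage 4 the patient must meet the balance of probabilities (weight is at least 53): on (e) the weight is 58, which does reach 53, so (e) meets the standard.
  The patient carries the last stage.
All stages carried — the patient prevails.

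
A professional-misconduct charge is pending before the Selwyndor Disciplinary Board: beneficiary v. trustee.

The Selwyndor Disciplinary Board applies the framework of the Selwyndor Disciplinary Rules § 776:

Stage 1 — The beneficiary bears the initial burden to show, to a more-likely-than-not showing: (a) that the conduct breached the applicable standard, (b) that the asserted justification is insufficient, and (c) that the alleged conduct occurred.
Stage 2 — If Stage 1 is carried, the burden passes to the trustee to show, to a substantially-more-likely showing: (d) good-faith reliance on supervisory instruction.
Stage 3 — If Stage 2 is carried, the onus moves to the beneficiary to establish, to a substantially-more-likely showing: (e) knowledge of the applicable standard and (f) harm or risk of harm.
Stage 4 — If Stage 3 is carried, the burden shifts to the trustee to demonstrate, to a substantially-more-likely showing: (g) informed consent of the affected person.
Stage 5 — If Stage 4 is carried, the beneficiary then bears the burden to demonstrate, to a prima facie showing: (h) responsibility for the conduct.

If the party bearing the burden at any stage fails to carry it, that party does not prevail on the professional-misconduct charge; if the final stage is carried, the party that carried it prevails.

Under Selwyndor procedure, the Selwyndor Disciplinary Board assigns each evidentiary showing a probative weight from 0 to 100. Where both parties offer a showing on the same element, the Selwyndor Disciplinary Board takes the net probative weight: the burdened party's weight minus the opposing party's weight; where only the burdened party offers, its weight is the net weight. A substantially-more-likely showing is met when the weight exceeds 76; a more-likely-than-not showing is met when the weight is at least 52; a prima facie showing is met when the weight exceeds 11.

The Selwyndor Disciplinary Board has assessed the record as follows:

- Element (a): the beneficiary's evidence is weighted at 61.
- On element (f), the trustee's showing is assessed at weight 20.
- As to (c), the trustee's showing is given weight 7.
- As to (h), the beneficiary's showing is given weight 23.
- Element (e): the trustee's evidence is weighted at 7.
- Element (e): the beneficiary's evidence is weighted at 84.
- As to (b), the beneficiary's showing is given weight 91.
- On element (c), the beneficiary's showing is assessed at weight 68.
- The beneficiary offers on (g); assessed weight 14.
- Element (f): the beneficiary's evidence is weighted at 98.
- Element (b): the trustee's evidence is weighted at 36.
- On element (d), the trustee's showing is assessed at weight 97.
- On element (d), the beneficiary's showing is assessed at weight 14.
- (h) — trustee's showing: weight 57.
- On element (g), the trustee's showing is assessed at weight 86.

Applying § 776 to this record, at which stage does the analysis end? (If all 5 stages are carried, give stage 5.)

stage 4

At Stage 1 the beneficiary must meet a more-likely-than-not showing (weight is at least 52): on (a) the weight is 61, which does reach 52, so (a) meets the standard; on (b) the weight is 91 less the opposing 36 gives net 55, which does reach 52, so (b) meets the standard; on (c) the weight is 68 less the opposing 7 gives net 61, which does reach 52, so (c) meets the standard.
  The beneficiary carries Stage 1; the trustee now bears the burden.
At Stage 2 the trustee must meet a substantially-more-likely showing (weight exceeds 76): on (d) the weight is 97 less the opposing 14 gives net 83, > 76, so (d) meets the standard.
  Stage 2 is satisfied; the onus moves to the beneficiary.
At Stage 3 the beneficiary must meet a substantially-more-likely showing (weight exceeds 76): on (e) the weight is 84 less the opposing 7 gives net 77, > 76, so (e) meets the standard; on (f) the weight is 98 less the opposing 20 gives net 78, > 76, so (f) meets the standard.
  The beneficiary carries Stage 3; the trustee now bears the burden.
At Stage 4 the trustee must meet a substantially-more-likely showing (weight exceeds 76): on (g) the weight is 86 less the opposing 14 gives net 72, ≤ 76, so (g) does not meet the standard.
  The trustee does not carry Stage 4.
The beneficiary prevails.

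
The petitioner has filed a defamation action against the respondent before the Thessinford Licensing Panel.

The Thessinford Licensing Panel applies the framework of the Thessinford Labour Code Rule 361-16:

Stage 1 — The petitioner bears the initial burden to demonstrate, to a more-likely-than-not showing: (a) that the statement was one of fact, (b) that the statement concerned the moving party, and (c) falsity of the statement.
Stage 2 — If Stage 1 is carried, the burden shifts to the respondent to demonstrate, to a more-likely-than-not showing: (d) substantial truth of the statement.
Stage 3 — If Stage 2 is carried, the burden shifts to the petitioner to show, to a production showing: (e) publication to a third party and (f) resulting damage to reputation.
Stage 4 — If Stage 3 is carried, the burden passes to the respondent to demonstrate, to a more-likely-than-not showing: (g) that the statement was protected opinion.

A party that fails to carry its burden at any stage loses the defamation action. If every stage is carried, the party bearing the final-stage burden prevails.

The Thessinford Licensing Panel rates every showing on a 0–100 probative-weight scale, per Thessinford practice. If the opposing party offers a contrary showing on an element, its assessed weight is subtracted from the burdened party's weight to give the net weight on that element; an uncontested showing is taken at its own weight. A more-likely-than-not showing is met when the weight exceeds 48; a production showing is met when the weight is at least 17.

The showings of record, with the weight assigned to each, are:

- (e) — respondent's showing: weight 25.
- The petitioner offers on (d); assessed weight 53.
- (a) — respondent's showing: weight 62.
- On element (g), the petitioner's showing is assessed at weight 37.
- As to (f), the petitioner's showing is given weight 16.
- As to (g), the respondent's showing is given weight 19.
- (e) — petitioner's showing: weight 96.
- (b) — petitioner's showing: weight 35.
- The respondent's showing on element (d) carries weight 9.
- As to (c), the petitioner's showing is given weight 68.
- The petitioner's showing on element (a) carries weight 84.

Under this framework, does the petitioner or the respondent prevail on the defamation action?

respondent

Stage 1 (petitioner, a more-likely-than-not showing, weight exceeds 48): (a) net 84−62=22 ≤ 48 — fails; (b) 35 ≤ 48 — fails; (c) 68 > 48 — meets.
  Not every element is met, so the petitioner fails to carry Stage 1.
So the respondent prevails.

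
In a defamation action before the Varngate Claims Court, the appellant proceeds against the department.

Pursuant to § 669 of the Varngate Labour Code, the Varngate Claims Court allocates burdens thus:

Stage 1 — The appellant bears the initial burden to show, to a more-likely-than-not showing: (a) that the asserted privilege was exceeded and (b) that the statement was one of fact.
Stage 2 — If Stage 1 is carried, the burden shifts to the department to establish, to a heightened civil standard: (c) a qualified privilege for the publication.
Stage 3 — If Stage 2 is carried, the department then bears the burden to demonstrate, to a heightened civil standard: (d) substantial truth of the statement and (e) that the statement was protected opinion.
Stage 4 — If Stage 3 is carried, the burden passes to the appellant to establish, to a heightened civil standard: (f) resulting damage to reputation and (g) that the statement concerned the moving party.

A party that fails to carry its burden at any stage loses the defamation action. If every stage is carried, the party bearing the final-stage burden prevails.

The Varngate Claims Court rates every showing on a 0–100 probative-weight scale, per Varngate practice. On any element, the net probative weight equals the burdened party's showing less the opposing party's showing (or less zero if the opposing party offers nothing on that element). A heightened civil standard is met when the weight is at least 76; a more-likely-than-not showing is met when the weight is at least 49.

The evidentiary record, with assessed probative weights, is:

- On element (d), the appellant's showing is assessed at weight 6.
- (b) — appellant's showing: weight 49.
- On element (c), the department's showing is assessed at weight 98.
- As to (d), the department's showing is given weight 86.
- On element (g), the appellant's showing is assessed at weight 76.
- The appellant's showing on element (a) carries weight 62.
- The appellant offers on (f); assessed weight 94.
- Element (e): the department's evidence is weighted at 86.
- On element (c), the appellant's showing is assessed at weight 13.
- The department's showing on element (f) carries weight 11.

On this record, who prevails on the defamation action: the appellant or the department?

Stage 1 (appellant, a more-likely-than-not showing, weight is at least 49): (a) 62 ≥ 49 — meets; (b) 49 ≥ 49 — meets.
  All elements met. The burden passes to the department.
Stage 2 (department, a heightened civil standard, weight is at least 76): (c) net 98−13=85 ≥ 76 — meets.
  Stage 2 is satisfied; the department continues to bear the burden.
Stage 3 (department, a heightened civil standard, weight is at least 76): (d) net 86−6=80 ≥ 76 — meets; (e) 86 ≥ 76 — meets.
  Stage 3 carried; the burden shifts to the appellant.
Stage 4 (appellant, a heightened civil standard, weight is at least 76): (f) net 94−11=83 ≥ 76 — meets; (g) 76 ≥ 76 — meets.
  All elements met at the final stage.
With every stage satisfied, the appellant prevails.

appellant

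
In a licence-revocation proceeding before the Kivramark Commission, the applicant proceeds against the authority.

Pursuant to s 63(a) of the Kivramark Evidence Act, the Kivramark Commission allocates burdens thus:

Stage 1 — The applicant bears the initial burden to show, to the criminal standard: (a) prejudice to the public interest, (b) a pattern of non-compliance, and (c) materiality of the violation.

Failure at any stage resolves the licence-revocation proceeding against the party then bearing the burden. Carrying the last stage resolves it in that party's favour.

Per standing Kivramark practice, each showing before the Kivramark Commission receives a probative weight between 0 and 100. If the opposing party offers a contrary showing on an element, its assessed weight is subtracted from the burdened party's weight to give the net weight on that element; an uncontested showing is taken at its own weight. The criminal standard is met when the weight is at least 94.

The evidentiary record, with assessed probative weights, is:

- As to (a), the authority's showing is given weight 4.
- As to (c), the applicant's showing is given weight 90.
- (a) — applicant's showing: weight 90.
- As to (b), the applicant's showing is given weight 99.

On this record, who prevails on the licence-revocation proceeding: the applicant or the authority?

authority

Stage 1 — burden on applicant; standard: the criminal standard (weight is at least 94).
    (a): 90 − 4 = 86 < 94 [not met]
    (b): 99 ≥ 94 [met]
    (c): 90 < 94 [not met]
  Not every element is met, so the applicant fails to carry Stage 1.
The analysis ends at Stage 1; the authority prevails.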